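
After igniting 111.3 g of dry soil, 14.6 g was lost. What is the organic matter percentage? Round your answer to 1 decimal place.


Step 1: OM% = 100 * LOI / sample mass
Step 2: OM = 100 * 14.6 / 111.3
Step 3: OM = 13.1%

13.1


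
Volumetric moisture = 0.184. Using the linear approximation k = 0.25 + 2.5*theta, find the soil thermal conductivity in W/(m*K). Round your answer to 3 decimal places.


Step 1: k = 0.25 + 2.5 * theta
Step 2: k = 0.25 + 2.5 * 0.184
Step 3: k = 0.25 + 0.46
Step 4: k = 0.71 W/(m*K)

0.71


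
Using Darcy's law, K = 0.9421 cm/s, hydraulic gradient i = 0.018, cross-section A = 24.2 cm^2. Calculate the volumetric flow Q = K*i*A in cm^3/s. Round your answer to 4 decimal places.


Step 1: Apply Darcy's law: Q = K * i * A
Step 2: Q = 0.9421 * 0.018 * 24.2
Step 3: Q = 0.4104 cm^3/s

0.4104


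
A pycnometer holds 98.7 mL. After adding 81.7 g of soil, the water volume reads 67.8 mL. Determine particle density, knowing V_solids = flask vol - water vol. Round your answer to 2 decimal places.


Step 1: Volume of solids = flask volume - water volume with soil
Step 2: V_solids = 98.7 - 67.8 = 30.9 mL
Step 3: Particle density = mass / V_solids = 81.7 / 30.9 = 2.64 g/cm^3

2.64


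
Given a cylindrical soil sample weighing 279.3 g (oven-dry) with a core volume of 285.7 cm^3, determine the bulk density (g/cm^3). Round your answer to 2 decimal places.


Step 1: Identify the formula: BD = dry mass / volume
Step 2: Substitute values: BD = 279.3 / 285.7
Step 3: BD = 0.98 g/cm^3

0.98


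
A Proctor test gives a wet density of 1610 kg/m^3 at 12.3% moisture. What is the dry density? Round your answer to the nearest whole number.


Step 1: Dry density = wet density / (1 + w/100)
Step 2: Dry density = 1610 / (1 + 12.3/100)
Step 3: Dry density = 1610 / 1.123
Step 4: Dry density = 1434 kg/m^3

1434


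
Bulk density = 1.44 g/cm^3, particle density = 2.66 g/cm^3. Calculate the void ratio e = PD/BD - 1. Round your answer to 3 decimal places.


Step 1: e = PD / BD - 1
Step 2: e = 2.66 / 1.44 - 1
Step 3: e = 1.84722 - 1
Step 4: e = 0.847

0.847


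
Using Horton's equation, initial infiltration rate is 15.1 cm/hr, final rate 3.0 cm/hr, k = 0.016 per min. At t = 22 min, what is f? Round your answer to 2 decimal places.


Step 1: f = fc + (f0 - fc) * exp(-k * t)
Step 2: exp(-0.016 * 22) = 0.70328
Step 3: f = 3.0 + (15.1 - 3.0) * 0.70328
Step 4: f = 3.0 + 12.1 * 0.70328
Step 5: f = 11.51 cm/hr

11.51


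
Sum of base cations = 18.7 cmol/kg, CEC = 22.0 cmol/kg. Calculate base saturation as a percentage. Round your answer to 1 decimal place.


Step 1: BS = 100 * (sum of bases) / CEC
Step 2: BS = 100 * 18.7 / 22.0
Step 3: BS = 85.0%

85.0


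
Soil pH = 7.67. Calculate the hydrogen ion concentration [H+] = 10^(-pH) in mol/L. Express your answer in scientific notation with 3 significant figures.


Step 1: [H+] = 10^(-pH)
Step 2: [H+] = 10^(-7.67)
Step 3: [H+] = 2.14e-08 mol/L

2.14e-08


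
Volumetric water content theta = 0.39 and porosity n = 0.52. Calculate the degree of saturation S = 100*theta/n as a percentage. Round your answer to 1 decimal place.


Step 1: S = 100 * theta_v / n
Step 2: S = 100 * 0.39 / 0.52
Step 3: S = 75.0%

75.0


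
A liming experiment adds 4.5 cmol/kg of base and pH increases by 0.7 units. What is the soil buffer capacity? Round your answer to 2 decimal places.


Step 1: BC = change in base / change in pH
Step 2: BC = 4.5 / 0.7
Step 3: BC = 6.43 cmol/(kg*pH unit)

6.43


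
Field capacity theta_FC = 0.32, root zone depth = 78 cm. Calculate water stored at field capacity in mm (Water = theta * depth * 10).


Step 1: Water (mm) = theta_FC * depth (cm) * 10
Step 2: Water = 0.32 * 78 * 10
Step 3: Water = 249.6 mm

249.6


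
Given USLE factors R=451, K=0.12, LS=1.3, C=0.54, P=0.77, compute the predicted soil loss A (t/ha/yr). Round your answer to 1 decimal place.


Step 1: A = R * K * LS * C * P
Step 2: R * K = 451 * 0.12 = 54.12
Step 3: (R*K) * LS = 54.12 * 1.3 = 70.356
Step 4: * C * P = 70.356 * 0.54 * 0.77 = 29.3
Step 5: A = 29.3 t/(ha*yr)

29.3


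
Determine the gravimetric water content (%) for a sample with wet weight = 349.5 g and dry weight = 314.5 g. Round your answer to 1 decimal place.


Step 1: Water mass = wet - dry = 349.5 - 314.5 = 35.0 g
Step 2: w = 100 * water mass / dry mass
Step 3: w = 100 * 35.0 / 314.5 = 11.1%

11.1


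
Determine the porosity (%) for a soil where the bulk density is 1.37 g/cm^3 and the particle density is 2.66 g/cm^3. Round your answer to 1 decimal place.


Step 1: Formula: n = 100 * (1 - BD / PD)
Step 2: n = 100 * (1 - 1.37 / 2.66)
Step 3: n = 100 * (1 - 0.51504)
Step 4: n = 48.5%

48.5


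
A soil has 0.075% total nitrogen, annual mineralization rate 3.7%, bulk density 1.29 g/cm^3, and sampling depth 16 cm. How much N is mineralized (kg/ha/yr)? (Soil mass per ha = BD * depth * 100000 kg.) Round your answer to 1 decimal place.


Step 1: Soil mass per ha = BD * depth * 100000 = 1.29 * 16 * 100000 = 2064000 kg
Step 2: Total N pool = soil mass * N%/100 = 2064000 * 0.075/100 = 1548.0 kg/ha
Step 3: N mineralized = N pool * rate%/100 = 1548.0 * 3.7/100 = 57.3 kg/ha/yr

57.3


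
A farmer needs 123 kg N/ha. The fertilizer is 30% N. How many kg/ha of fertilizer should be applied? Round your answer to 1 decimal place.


Step 1: Fertilizer rate = target N / (N content / 100)
Step 2: Rate = 123 / (30 / 100)
Step 3: Rate = 123 / 0.3
Step 4: Rate = 410.0 kg/ha

410.0


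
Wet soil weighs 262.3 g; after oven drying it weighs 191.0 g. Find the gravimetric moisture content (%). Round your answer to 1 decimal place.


Step 1: Water mass = wet - dry = 262.3 - 191.0 = 71.3 g
Step 2: w = 100 * water mass / dry mass
Step 3: w = 100 * 71.3 / 191.0 = 37.3%

37.3


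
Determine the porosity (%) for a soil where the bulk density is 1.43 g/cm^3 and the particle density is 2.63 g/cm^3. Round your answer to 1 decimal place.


Step 1: Formula: n = 100 * (1 - BD / PD)
Step 2: n = 100 * (1 - 1.43 / 2.63)
Step 3: n = 100 * (1 - 0.54373)
Step 4: n = 45.6%

45.6


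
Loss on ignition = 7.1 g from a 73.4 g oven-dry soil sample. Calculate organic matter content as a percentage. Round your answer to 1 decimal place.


Step 1: OM% = 100 * LOI / sample mass
Step 2: OM = 100 * 7.1 / 73.4
Step 3: OM = 9.7%

9.7


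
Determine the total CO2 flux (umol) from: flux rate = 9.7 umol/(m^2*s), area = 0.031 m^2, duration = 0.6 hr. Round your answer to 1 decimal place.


Step 1: Convert time to seconds: 0.6 hr * 3600 = 2160.0 s
Step 2: Total = flux * area * time_s
Step 3: Total = 9.7 * 0.031 * 2160.0
Step 4: Total = 649.5 umol

649.5


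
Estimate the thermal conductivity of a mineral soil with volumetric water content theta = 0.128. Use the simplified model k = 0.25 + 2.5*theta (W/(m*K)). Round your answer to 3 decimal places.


Step 1: k = 0.25 + 2.5 * theta
Step 2: k = 0.25 + 2.5 * 0.128
Step 3: k = 0.25 + 0.32
Step 4: k = 0.57 W/(m*K)

0.57


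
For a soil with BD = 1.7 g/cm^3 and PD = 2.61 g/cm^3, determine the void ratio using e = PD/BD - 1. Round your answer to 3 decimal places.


Step 1: e = PD / BD - 1
Step 2: e = 2.61 / 1.7 - 1
Step 3: e = 1.53529 - 1
Step 4: e = 0.535

0.535


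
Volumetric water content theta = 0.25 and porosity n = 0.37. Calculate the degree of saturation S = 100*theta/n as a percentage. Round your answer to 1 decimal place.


Step 1: S = 100 * theta_v / n
Step 2: S = 100 * 0.25 / 0.37
Step 3: S = 67.6%

67.6


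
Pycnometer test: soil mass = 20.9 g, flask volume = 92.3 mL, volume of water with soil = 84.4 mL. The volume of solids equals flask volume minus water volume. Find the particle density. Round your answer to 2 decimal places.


Step 1: Volume of solids = flask volume - water volume with soil
Step 2: V_solids = 92.3 - 84.4 = 7.9 mL
Step 3: Particle density = mass / V_solids = 20.9 / 7.9 = 2.65 g/cm^3

2.65


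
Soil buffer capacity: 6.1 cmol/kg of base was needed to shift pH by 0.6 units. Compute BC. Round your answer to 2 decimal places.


Step 1: BC = change in base / change in pH
Step 2: BC = 6.1 / 0.6
Step 3: BC = 10.17 cmol/(kg*pH unit)

10.17


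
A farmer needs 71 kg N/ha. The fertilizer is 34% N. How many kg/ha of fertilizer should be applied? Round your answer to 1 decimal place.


Step 1: Fertilizer rate = target N / (N content / 100)
Step 2: Rate = 71 / (34 / 100)
Step 3: Rate = 71 / 0.34
Step 4: Rate = 208.8 kg/ha

208.8


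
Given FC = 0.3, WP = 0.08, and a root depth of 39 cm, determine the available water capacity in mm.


Step 1: Available water = (FC - WP) * depth * 10
Step 2: AW = (0.3 - 0.08) * 39 * 10
Step 3: AW = 0.22 * 39 * 10
Step 4: AW = 85.8 mm

85.8


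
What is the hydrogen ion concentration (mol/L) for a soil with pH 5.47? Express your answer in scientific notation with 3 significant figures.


Step 1: [H+] = 10^(-pH)
Step 2: [H+] = 10^(-5.47)
Step 3: [H+] = 3.39e-06 mol/L

3.39e-06


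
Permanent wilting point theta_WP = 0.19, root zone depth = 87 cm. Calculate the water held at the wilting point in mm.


Step 1: Water (mm) = theta_WP * depth * 10
Step 2: Water = 0.19 * 87 * 10
Step 3: Water = 165.3 mm

165.3


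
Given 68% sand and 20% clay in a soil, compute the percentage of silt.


Step 1: sand + silt + clay = 100%
Step 2: silt = 100 - sand - clay
Step 3: silt = 100 - 68 - 20
Step 4: silt = 12%

12


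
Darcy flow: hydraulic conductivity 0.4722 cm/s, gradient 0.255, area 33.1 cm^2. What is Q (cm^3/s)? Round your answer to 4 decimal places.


Step 1: Apply Darcy's law: Q = K * i * A
Step 2: Q = 0.4722 * 0.255 * 33.1
Step 3: Q = 3.9856 cm^3/s

3.9856


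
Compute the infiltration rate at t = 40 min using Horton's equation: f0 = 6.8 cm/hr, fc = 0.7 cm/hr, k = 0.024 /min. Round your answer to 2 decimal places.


Step 1: f = fc + (f0 - fc) * exp(-k * t)
Step 2: exp(-0.024 * 40) = 0.382893
Step 3: f = 0.7 + (6.8 - 0.7) * 0.382893
Step 4: f = 0.7 + 6.1 * 0.382893
Step 5: f = 3.04 cm/hr

3.04


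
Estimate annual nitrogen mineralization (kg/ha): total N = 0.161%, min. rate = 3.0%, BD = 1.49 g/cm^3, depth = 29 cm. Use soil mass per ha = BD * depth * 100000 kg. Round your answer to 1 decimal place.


Step 1: Soil mass per ha = BD * depth * 100000 = 1.49 * 29 * 100000 = 4321000 kg
Step 2: Total N pool = soil mass * N%/100 = 4321000 * 0.161/100 = 6956.81 kg/ha
Step 3: N mineralized = N pool * rate%/100 = 6956.81 * 3.0/100 = 208.7 kg/ha/yr

208.7


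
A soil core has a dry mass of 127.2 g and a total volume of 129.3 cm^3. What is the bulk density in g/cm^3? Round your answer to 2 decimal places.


Step 1: Identify the formula: BD = dry mass / volume
Step 2: Substitute values: BD = 127.2 / 129.3
Step 3: BD = 0.98 g/cm^3

0.98


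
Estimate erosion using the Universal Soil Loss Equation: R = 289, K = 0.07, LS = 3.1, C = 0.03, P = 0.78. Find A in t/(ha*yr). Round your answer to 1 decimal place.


Step 1: A = R * K * LS * C * P
Step 2: R * K = 289 * 0.07 = 20.23
Step 3: (R*K) * LS = 20.23 * 3.1 = 62.713
Step 4: * C * P = 62.713 * 0.03 * 0.78 = 1.5
Step 5: A = 1.5 t/(ha*yr)

1.5


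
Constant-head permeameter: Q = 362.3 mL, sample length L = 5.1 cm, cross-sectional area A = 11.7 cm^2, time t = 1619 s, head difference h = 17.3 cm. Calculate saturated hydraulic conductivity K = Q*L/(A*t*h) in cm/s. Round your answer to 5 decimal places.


Step 1: K = Q * L / (A * t * h)
Step 2: Numerator = 362.3 * 5.1 = 1847.73
Step 3: Denominator = 11.7 * 1619 * 17.3 = 327701.79
Step 4: K = 1847.73 / 327701.79 = 0.00564 cm/s

0.00564


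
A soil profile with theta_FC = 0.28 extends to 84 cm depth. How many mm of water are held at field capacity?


Step 1: Water (mm) = theta_FC * depth (cm) * 10
Step 2: Water = 0.28 * 84 * 10
Step 3: Water = 235.2 mm

235.2


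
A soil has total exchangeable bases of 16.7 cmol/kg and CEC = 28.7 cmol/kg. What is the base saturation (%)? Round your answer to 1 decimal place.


Step 1: BS = 100 * (sum of bases) / CEC
Step 2: BS = 100 * 16.7 / 28.7
Step 3: BS = 58.2%

58.2


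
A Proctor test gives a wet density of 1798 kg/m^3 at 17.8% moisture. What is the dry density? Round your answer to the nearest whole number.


Step 1: Dry density = wet density / (1 + w/100)
Step 2: Dry density = 1798 / (1 + 17.8/100)
Step 3: Dry density = 1798 / 1.178
Step 4: Dry density = 1526 kg/m^3

1526


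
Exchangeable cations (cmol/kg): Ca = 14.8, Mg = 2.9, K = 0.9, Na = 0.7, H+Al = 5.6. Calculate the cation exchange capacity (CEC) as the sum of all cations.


Step 1: CEC = Ca + Mg + K + Na + (H+Al)
Step 2: CEC = 14.8 + 2.9 + 0.9 + 0.7 + 5.6
Step 3: CEC = 24.9 cmol/kg

24.9


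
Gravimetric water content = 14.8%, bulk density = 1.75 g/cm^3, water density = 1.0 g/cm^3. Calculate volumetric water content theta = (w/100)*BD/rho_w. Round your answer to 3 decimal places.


Step 1: theta = (w / 100) * BD / rho_w
Step 2: theta = (14.8 / 100) * 1.75 / 1.0
Step 3: theta = 0.148 * 1.75
Step 4: theta = 0.259

0.259


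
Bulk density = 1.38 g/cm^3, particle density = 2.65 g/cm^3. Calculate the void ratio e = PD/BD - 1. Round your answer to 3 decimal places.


Step 1: e = PD / BD - 1
Step 2: e = 2.65 / 1.38 - 1
Step 3: e = 1.92029 - 1
Step 4: e = 0.92

0.92


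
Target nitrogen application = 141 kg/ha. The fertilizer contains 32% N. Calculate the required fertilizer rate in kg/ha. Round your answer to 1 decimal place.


Step 1: Fertilizer rate = target N / (N content / 100)
Step 2: Rate = 141 / (32 / 100)
Step 3: Rate = 141 / 0.32
Step 4: Rate = 440.6 kg/ha

440.6


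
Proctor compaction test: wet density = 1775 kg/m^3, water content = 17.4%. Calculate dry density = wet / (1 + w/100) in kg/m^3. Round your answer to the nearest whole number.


Step 1: Dry density = wet density / (1 + w/100)
Step 2: Dry density = 1775 / (1 + 17.4/100)
Step 3: Dry density = 1775 / 1.174
Step 4: Dry density = 1512 kg/m^3

1512


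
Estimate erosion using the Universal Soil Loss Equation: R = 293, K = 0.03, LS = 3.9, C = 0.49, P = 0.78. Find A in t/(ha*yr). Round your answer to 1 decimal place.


Step 1: A = R * K * LS * C * P
Step 2: R * K = 293 * 0.03 = 8.79
Step 3: (R*K) * LS = 8.79 * 3.9 = 34.281
Step 4: * C * P = 34.281 * 0.49 * 0.78 = 13.1
Step 5: A = 13.1 t/(ha*yr)

13.1


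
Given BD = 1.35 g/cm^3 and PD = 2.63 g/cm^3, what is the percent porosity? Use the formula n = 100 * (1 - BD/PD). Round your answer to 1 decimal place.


Step 1: Formula: n = 100 * (1 - BD / PD)
Step 2: n = 100 * (1 - 1.35 / 2.63)
Step 3: n = 100 * (1 - 0.51331)
Step 4: n = 48.7%

48.7


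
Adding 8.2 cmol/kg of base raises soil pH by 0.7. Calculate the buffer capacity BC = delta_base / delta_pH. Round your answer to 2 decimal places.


Step 1: BC = change in base / change in pH
Step 2: BC = 8.2 / 0.7
Step 3: BC = 11.71 cmol/(kg*pH unit)

11.71


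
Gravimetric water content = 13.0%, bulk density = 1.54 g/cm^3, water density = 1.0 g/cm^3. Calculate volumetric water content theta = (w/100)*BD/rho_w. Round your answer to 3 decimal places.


Step 1: theta = (w / 100) * BD / rho_w
Step 2: theta = (13.0 / 100) * 1.54 / 1.0
Step 3: theta = 0.13 * 1.54
Step 4: theta = 0.2

0.2


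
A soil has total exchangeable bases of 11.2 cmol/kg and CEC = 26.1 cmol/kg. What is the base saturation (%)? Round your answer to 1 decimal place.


Step 1: BS = 100 * (sum of bases) / CEC
Step 2: BS = 100 * 11.2 / 26.1
Step 3: BS = 42.9%

42.9


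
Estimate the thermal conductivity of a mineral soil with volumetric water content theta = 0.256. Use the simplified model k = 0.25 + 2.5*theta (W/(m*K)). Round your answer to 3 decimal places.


Step 1: k = 0.25 + 2.5 * theta
Step 2: k = 0.25 + 2.5 * 0.256
Step 3: k = 0.25 + 0.64
Step 4: k = 0.89 W/(m*K)

0.89


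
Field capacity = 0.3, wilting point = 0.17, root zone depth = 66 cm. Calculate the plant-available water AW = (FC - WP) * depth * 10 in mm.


Step 1: Available water = (FC - WP) * depth * 10
Step 2: AW = (0.3 - 0.17) * 66 * 10
Step 3: AW = 0.13 * 66 * 10
Step 4: AW = 85.8 mm

85.8


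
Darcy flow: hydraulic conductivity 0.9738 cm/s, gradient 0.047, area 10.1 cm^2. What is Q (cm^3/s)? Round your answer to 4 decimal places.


Step 1: Apply Darcy's law: Q = K * i * A
Step 2: Q = 0.9738 * 0.047 * 10.1
Step 3: Q = 0.4623 cm^3/s

0.4623


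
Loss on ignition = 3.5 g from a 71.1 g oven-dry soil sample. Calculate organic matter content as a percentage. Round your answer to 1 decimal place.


Step 1: OM% = 100 * LOI / sample mass
Step 2: OM = 100 * 3.5 / 71.1
Step 3: OM = 4.9%

4.9


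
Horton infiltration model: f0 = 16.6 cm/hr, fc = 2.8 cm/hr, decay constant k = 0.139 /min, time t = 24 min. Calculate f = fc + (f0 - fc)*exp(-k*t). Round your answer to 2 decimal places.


Step 1: f = fc + (f0 - fc) * exp(-k * t)
Step 2: exp(-0.139 * 24) = 0.035579
Step 3: f = 2.8 + (16.6 - 2.8) * 0.035579
Step 4: f = 2.8 + 13.8 * 0.035579
Step 5: f = 3.29 cm/hr

3.29


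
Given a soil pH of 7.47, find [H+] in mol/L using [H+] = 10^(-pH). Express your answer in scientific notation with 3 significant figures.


Step 1: [H+] = 10^(-pH)
Step 2: [H+] = 10^(-7.47)
Step 3: [H+] = 3.39e-08 mol/L

3.39e-08


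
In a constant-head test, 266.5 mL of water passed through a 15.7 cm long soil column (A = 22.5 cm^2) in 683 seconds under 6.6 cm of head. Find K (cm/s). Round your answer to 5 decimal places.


Step 1: K = Q * L / (A * t * h)
Step 2: Numerator = 266.5 * 15.7 = 4184.05
Step 3: Denominator = 22.5 * 683 * 6.6 = 101425.5
Step 4: K = 4184.05 / 101425.5 = 0.04125 cm/s

0.04125


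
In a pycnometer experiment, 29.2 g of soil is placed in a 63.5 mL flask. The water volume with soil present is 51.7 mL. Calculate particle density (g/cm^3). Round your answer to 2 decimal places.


Step 1: Volume of solids = flask volume - water volume with soil
Step 2: V_solids = 63.5 - 51.7 = 11.8 mL
Step 3: Particle density = mass / V_solids = 29.2 / 11.8 = 2.47 g/cm^3

2.47


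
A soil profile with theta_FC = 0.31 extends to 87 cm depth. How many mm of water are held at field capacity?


Step 1: Water (mm) = theta_FC * depth (cm) * 10
Step 2: Water = 0.31 * 87 * 10
Step 3: Water = 269.7 mm

269.7


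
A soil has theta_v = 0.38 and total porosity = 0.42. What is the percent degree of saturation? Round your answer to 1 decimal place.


Step 1: S = 100 * theta_v / n
Step 2: S = 100 * 0.38 / 0.42
Step 3: S = 90.5%

90.5


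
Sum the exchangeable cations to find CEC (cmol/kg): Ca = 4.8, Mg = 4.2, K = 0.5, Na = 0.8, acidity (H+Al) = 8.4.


Step 1: CEC = Ca + Mg + K + Na + (H+Al)
Step 2: CEC = 4.8 + 4.2 + 0.5 + 0.8 + 8.4
Step 3: CEC = 18.7 cmol/kg

18.7


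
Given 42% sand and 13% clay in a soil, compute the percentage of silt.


Step 1: sand + silt + clay = 100%
Step 2: silt = 100 - sand - clay
Step 3: silt = 100 - 42 - 13
Step 4: silt = 45%

45


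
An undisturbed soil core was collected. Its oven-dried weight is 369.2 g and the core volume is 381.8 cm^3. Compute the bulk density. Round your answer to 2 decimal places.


Step 1: Identify the formula: BD = dry mass / volume
Step 2: Substitute values: BD = 369.2 / 381.8
Step 3: BD = 0.97 g/cm^3

0.97


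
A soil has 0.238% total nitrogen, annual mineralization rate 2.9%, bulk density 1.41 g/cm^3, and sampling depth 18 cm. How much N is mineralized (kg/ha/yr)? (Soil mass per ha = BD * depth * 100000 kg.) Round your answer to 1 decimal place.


Step 1: Soil mass per ha = BD * depth * 100000 = 1.41 * 18 * 100000 = 2538000 kg
Step 2: Total N pool = soil mass * N%/100 = 2538000 * 0.238/100 = 6040.44 kg/ha
Step 3: N mineralized = N pool * rate%/100 = 6040.44 * 2.9/100 = 175.2 kg/ha/yr

175.2


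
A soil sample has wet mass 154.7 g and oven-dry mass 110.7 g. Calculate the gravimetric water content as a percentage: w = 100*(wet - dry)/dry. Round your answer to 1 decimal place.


Step 1: Water mass = wet - dry = 154.7 - 110.7 = 44.0 g
Step 2: w = 100 * water mass / dry mass
Step 3: w = 100 * 44.0 / 110.7 = 39.7%

39.7


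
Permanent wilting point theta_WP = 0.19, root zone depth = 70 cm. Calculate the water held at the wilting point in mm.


Step 1: Water (mm) = theta_WP * depth * 10
Step 2: Water = 0.19 * 70 * 10
Step 3: Water = 133.0 mm

133.0


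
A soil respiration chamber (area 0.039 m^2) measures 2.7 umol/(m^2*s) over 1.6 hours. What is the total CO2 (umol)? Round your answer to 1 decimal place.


Step 1: Convert time to seconds: 1.6 hr * 3600 = 5760.0 s
Step 2: Total = flux * area * time_s
Step 3: Total = 2.7 * 0.039 * 5760.0
Step 4: Total = 606.5 umol

606.5


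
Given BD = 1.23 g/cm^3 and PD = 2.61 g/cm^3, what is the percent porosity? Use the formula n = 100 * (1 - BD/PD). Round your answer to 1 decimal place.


Step 1: Formula: n = 100 * (1 - BD / PD)
Step 2: n = 100 * (1 - 1.23 / 2.61)
Step 3: n = 100 * (1 - 0.47126)
Step 4: n = 52.9%

52.9


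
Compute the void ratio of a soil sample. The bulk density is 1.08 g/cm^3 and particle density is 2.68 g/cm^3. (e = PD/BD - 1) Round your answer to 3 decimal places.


Step 1: e = PD / BD - 1
Step 2: e = 2.68 / 1.08 - 1
Step 3: e = 2.48148 - 1
Step 4: e = 1.481

1.481


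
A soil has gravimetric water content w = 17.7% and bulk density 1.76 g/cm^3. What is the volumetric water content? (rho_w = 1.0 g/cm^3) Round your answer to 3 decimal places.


Step 1: theta = (w / 100) * BD / rho_w
Step 2: theta = (17.7 / 100) * 1.76 / 1.0
Step 3: theta = 0.177 * 1.76
Step 4: theta = 0.312

0.312


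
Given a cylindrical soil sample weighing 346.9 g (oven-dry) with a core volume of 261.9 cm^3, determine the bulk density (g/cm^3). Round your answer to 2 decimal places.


Step 1: Identify the formula: BD = dry mass / volume
Step 2: Substitute values: BD = 346.9 / 261.9
Step 3: BD = 1.32 g/cm^3

1.32


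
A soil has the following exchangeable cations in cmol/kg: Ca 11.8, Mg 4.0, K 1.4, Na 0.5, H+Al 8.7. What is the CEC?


Step 1: CEC = Ca + Mg + K + Na + (H+Al)
Step 2: CEC = 11.8 + 4.0 + 1.4 + 0.5 + 8.7
Step 3: CEC = 26.4 cmol/kg

26.4


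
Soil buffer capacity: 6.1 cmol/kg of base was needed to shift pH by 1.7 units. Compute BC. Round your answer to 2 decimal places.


Step 1: BC = change in base / change in pH
Step 2: BC = 6.1 / 1.7
Step 3: BC = 3.59 cmol/(kg*pH unit)

3.59


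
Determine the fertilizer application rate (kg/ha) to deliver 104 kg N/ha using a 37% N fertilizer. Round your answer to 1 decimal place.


Step 1: Fertilizer rate = target N / (N content / 100)
Step 2: Rate = 104 / (37 / 100)
Step 3: Rate = 104 / 0.37
Step 4: Rate = 281.1 kg/ha

281.1


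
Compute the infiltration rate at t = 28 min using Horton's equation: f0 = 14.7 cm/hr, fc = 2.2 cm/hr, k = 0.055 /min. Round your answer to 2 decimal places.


Step 1: f = fc + (f0 - fc) * exp(-k * t)
Step 2: exp(-0.055 * 28) = 0.214381
Step 3: f = 2.2 + (14.7 - 2.2) * 0.214381
Step 4: f = 2.2 + 12.5 * 0.214381
Step 5: f = 4.88 cm/hr

4.88


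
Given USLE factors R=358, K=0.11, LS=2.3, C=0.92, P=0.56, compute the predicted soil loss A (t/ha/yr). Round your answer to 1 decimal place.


Step 1: A = R * K * LS * C * P
Step 2: R * K = 358 * 0.11 = 39.38
Step 3: (R*K) * LS = 39.38 * 2.3 = 90.574
Step 4: * C * P = 90.574 * 0.92 * 0.56 = 46.7
Step 5: A = 46.7 t/(ha*yr)

46.7


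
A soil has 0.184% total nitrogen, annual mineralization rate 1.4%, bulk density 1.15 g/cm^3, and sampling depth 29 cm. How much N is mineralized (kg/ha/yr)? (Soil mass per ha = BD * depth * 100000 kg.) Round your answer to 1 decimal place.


Step 1: Soil mass per ha = BD * depth * 100000 = 1.15 * 29 * 100000 = 3335000 kg
Step 2: Total N pool = soil mass * N%/100 = 3335000 * 0.184/100 = 6136.4 kg/ha
Step 3: N mineralized = N pool * rate%/100 = 6136.4 * 1.4/100 = 85.9 kg/ha/yr

85.9


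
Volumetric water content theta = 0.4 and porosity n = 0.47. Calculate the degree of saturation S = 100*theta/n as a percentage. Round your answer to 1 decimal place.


Step 1: S = 100 * theta_v / n
Step 2: S = 100 * 0.4 / 0.47
Step 3: S = 85.1%

85.1


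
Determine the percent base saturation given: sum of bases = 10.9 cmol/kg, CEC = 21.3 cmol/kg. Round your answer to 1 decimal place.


Step 1: BS = 100 * (sum of bases) / CEC
Step 2: BS = 100 * 10.9 / 21.3
Step 3: BS = 51.2%

51.2


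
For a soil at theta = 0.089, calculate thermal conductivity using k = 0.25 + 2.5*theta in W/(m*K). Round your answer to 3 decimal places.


Step 1: k = 0.25 + 2.5 * theta
Step 2: k = 0.25 + 2.5 * 0.089
Step 3: k = 0.25 + 0.223
Step 4: k = 0.473 W/(m*K)

0.473


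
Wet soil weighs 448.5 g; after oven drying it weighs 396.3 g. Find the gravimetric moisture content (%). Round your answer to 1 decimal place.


Step 1: Water mass = wet - dry = 448.5 - 396.3 = 52.2 g
Step 2: w = 100 * water mass / dry mass
Step 3: w = 100 * 52.2 / 396.3 = 13.2%

13.2


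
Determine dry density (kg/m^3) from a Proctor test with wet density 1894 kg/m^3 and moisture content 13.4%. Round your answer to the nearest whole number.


Step 1: Dry density = wet density / (1 + w/100)
Step 2: Dry density = 1894 / (1 + 13.4/100)
Step 3: Dry density = 1894 / 1.134
Step 4: Dry density = 1670 kg/m^3

1670


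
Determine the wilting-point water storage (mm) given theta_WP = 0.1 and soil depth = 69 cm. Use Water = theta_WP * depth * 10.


Step 1: Water (mm) = theta_WP * depth * 10
Step 2: Water = 0.1 * 69 * 10
Step 3: Water = 69.0 mm

69.0


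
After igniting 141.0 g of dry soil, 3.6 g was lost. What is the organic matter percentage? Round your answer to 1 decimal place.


Step 1: OM% = 100 * LOI / sample mass
Step 2: OM = 100 * 3.6 / 141.0
Step 3: OM = 2.6%

2.6


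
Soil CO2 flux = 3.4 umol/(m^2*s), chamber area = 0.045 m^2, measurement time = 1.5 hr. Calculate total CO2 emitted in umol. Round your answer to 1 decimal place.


Step 1: Convert time to seconds: 1.5 hr * 3600 = 5400.0 s
Step 2: Total = flux * area * time_s
Step 3: Total = 3.4 * 0.045 * 5400.0
Step 4: Total = 826.2 umol

826.2


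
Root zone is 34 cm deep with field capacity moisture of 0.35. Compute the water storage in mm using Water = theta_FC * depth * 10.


Step 1: Water (mm) = theta_FC * depth (cm) * 10
Step 2: Water = 0.35 * 34 * 10
Step 3: Water = 119.0 mm

119.0


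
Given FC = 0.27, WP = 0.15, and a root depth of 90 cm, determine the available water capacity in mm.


Step 1: Available water = (FC - WP) * depth * 10
Step 2: AW = (0.27 - 0.15) * 90 * 10
Step 3: AW = 0.12 * 90 * 10
Step 4: AW = 108.0 mm

108.0


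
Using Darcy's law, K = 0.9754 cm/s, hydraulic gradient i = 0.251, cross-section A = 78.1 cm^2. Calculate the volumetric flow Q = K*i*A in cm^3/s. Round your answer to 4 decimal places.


Step 1: Apply Darcy's law: Q = K * i * A
Step 2: Q = 0.9754 * 0.251 * 78.1
Step 3: Q = 19.1209 cm^3/s

19.1209


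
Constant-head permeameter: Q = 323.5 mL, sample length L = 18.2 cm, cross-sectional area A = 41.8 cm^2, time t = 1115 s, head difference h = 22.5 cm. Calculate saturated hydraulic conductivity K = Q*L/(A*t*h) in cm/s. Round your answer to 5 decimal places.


Step 1: K = Q * L / (A * t * h)
Step 2: Numerator = 323.5 * 18.2 = 5887.7
Step 3: Denominator = 41.8 * 1115 * 22.5 = 1048657.5
Step 4: K = 5887.7 / 1048657.5 = 0.00561 cm/s

0.00561


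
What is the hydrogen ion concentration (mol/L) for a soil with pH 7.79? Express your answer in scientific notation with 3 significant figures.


Step 1: [H+] = 10^(-pH)
Step 2: [H+] = 10^(-7.79)
Step 3: [H+] = 1.62e-08 mol/L

1.62e-08


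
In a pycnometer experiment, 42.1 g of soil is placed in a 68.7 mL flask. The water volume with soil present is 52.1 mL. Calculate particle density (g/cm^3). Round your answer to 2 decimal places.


Step 1: Volume of solids = flask volume - water volume with soil
Step 2: V_solids = 68.7 - 52.1 = 16.6 mL
Step 3: Particle density = mass / V_solids = 42.1 / 16.6 = 2.54 g/cm^3

2.54


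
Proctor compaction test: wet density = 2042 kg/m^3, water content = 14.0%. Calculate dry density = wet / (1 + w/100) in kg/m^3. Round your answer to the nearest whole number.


Step 1: Dry density = wet density / (1 + w/100)
Step 2: Dry density = 2042 / (1 + 14.0/100)
Step 3: Dry density = 2042 / 1.14
Step 4: Dry density = 1791 kg/m^3

1791


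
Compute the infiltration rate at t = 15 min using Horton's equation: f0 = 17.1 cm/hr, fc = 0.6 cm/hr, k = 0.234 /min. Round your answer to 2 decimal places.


Step 1: f = fc + (f0 - fc) * exp(-k * t)
Step 2: exp(-0.234 * 15) = 0.029897
Step 3: f = 0.6 + (17.1 - 0.6) * 0.029897
Step 4: f = 0.6 + 16.5 * 0.029897
Step 5: f = 1.09 cm/hr

1.09


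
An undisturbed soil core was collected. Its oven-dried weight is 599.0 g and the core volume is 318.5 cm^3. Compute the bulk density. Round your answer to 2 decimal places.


Step 1: Identify the formula: BD = dry mass / volume
Step 2: Substitute values: BD = 599.0 / 318.5
Step 3: BD = 1.88 g/cm^3

1.88


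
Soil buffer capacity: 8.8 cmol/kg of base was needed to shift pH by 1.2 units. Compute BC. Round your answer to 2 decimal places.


Step 1: BC = change in base / change in pH
Step 2: BC = 8.8 / 1.2
Step 3: BC = 7.33 cmol/(kg*pH unit)

7.33


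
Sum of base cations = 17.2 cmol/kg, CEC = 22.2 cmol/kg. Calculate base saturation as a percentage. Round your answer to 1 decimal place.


Step 1: BS = 100 * (sum of bases) / CEC
Step 2: BS = 100 * 17.2 / 22.2
Step 3: BS = 77.5%

77.5


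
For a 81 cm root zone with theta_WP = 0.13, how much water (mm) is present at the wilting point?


Step 1: Water (mm) = theta_WP * depth * 10
Step 2: Water = 0.13 * 81 * 10
Step 3: Water = 105.3 mm

105.3


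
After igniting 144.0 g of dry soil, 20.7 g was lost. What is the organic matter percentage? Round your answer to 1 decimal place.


Step 1: OM% = 100 * LOI / sample mass
Step 2: OM = 100 * 20.7 / 144.0
Step 3: OM = 14.4%

14.4


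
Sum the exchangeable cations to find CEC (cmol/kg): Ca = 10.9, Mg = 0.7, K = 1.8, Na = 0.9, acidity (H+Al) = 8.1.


Step 1: CEC = Ca + Mg + K + Na + (H+Al)
Step 2: CEC = 10.9 + 0.7 + 1.8 + 0.9 + 8.1
Step 3: CEC = 22.4 cmol/kg

22.4


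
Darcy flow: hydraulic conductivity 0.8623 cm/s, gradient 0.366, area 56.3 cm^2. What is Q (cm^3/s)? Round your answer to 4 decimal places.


Step 1: Apply Darcy's law: Q = K * i * A
Step 2: Q = 0.8623 * 0.366 * 56.3
Step 3: Q = 17.7684 cm^3/s

17.7684


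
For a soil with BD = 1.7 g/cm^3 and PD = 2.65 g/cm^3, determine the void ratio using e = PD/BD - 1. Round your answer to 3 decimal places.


Step 1: e = PD / BD - 1
Step 2: e = 2.65 / 1.7 - 1
Step 3: e = 1.55882 - 1
Step 4: e = 0.559

0.559


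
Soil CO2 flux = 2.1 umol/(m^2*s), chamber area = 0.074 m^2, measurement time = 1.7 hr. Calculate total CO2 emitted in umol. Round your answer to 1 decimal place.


Step 1: Convert time to seconds: 1.7 hr * 3600 = 6120.0 s
Step 2: Total = flux * area * time_s
Step 3: Total = 2.1 * 0.074 * 6120.0
Step 4: Total = 951.0 umol

951.0


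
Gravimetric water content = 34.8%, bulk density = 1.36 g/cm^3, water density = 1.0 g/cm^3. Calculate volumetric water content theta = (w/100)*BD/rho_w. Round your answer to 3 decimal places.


Step 1: theta = (w / 100) * BD / rho_w
Step 2: theta = (34.8 / 100) * 1.36 / 1.0
Step 3: theta = 0.348 * 1.36
Step 4: theta = 0.473

0.473


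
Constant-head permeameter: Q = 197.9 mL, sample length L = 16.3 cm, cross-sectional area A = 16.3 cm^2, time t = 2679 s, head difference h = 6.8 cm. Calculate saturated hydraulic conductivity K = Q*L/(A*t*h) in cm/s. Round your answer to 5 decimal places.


Step 1: K = Q * L / (A * t * h)
Step 2: Numerator = 197.9 * 16.3 = 3225.77
Step 3: Denominator = 16.3 * 2679 * 6.8 = 296940.36
Step 4: K = 3225.77 / 296940.36 = 0.01086 cm/s

0.01086


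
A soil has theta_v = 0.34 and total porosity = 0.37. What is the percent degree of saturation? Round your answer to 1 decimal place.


Step 1: S = 100 * theta_v / n
Step 2: S = 100 * 0.34 / 0.37
Step 3: S = 91.9%

91.9


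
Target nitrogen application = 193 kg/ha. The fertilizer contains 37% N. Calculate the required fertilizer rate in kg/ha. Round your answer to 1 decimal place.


Step 1: Fertilizer rate = target N / (N content / 100)
Step 2: Rate = 193 / (37 / 100)
Step 3: Rate = 193 / 0.37
Step 4: Rate = 521.6 kg/ha

521.6


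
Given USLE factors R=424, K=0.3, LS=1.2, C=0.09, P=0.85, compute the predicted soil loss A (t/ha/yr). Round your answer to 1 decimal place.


Step 1: A = R * K * LS * C * P
Step 2: R * K = 424 * 0.3 = 127.2
Step 3: (R*K) * LS = 127.2 * 1.2 = 152.64
Step 4: * C * P = 152.64 * 0.09 * 0.85 = 11.7
Step 5: A = 11.7 t/(ha*yr)

11.7


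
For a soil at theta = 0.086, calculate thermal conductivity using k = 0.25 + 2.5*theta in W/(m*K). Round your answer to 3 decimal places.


Step 1: k = 0.25 + 2.5 * theta
Step 2: k = 0.25 + 2.5 * 0.086
Step 3: k = 0.25 + 0.215
Step 4: k = 0.465 W/(m*K)

0.465


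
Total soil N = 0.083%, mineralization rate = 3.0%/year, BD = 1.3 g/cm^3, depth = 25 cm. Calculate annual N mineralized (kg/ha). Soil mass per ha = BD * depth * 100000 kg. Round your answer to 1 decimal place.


Step 1: Soil mass per ha = BD * depth * 100000 = 1.3 * 25 * 100000 = 3250000 kg
Step 2: Total N pool = soil mass * N%/100 = 3250000 * 0.083/100 = 2697.5 kg/ha
Step 3: N mineralized = N pool * rate%/100 = 2697.5 * 3.0/100 = 80.9 kg/ha/yr

80.9


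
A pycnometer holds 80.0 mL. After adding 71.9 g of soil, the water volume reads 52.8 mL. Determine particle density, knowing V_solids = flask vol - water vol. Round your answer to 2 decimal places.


Step 1: Volume of solids = flask volume - water volume with soil
Step 2: V_solids = 80.0 - 52.8 = 27.2 mL
Step 3: Particle density = mass / V_solids = 71.9 / 27.2 = 2.64 g/cm^3

2.64


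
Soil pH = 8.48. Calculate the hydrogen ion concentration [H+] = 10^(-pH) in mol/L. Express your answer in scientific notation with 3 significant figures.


Step 1: [H+] = 10^(-pH)
Step 2: [H+] = 10^(-8.48)
Step 3: [H+] = 3.31e-09 mol/L

3.31e-09


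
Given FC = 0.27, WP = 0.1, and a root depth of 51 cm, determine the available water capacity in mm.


Step 1: Available water = (FC - WP) * depth * 10
Step 2: AW = (0.27 - 0.1) * 51 * 10
Step 3: AW = 0.17 * 51 * 10
Step 4: AW = 86.7 mm

86.7


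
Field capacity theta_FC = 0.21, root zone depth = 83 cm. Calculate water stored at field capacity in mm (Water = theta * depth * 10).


Step 1: Water (mm) = theta_FC * depth (cm) * 10
Step 2: Water = 0.21 * 83 * 10
Step 3: Water = 174.3 mm

174.3


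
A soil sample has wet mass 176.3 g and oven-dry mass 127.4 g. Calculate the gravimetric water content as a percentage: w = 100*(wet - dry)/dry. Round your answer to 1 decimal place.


Step 1: Water mass = wet - dry = 176.3 - 127.4 = 48.9 g
Step 2: w = 100 * water mass / dry mass
Step 3: w = 100 * 48.9 / 127.4 = 38.4%

38.4


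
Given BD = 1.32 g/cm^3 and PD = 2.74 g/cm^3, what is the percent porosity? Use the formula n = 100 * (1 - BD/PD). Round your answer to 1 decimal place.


Step 1: Formula: n = 100 * (1 - BD / PD)
Step 2: n = 100 * (1 - 1.32 / 2.74)
Step 3: n = 100 * (1 - 0.48175)
Step 4: n = 51.8%

51.8


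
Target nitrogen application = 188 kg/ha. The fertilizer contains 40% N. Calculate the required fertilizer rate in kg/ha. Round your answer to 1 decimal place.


Step 1: Fertilizer rate = target N / (N content / 100)
Step 2: Rate = 188 / (40 / 100)
Step 3: Rate = 188 / 0.4
Step 4: Rate = 470.0 kg/ha

470.0


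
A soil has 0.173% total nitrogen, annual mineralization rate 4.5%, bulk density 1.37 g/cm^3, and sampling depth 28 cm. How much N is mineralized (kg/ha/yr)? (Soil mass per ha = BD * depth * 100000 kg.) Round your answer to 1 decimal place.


Step 1: Soil mass per ha = BD * depth * 100000 = 1.37 * 28 * 100000 = 3836000 kg
Step 2: Total N pool = soil mass * N%/100 = 3836000 * 0.173/100 = 6636.28 kg/ha
Step 3: N mineralized = N pool * rate%/100 = 6636.28 * 4.5/100 = 298.6 kg/ha/yr

298.6


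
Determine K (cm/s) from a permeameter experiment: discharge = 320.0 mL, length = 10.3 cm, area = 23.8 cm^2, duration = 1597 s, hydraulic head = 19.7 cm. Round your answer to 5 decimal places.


Step 1: K = Q * L / (A * t * h)
Step 2: Numerator = 320.0 * 10.3 = 3296.0
Step 3: Denominator = 23.8 * 1597 * 19.7 = 748769.42
Step 4: K = 3296.0 / 748769.42 = 0.0044 cm/s

0.0044


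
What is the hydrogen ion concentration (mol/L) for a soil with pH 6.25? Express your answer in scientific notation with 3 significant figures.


Step 1: [H+] = 10^(-pH)
Step 2: [H+] = 10^(-6.25)
Step 3: [H+] = 5.62e-07 mol/L

5.62e-07


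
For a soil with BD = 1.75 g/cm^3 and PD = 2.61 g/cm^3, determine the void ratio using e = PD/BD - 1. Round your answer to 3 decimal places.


Step 1: e = PD / BD - 1
Step 2: e = 2.61 / 1.75 - 1
Step 3: e = 1.49143 - 1
Step 4: e = 0.491

0.491


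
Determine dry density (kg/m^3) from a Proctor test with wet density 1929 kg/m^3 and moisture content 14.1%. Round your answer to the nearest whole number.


Step 1: Dry density = wet density / (1 + w/100)
Step 2: Dry density = 1929 / (1 + 14.1/100)
Step 3: Dry density = 1929 / 1.141
Step 4: Dry density = 1691 kg/m^3

1691


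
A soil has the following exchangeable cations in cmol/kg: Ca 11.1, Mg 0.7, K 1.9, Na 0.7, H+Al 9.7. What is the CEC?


Step 1: CEC = Ca + Mg + K + Na + (H+Al)
Step 2: CEC = 11.1 + 0.7 + 1.9 + 0.7 + 9.7
Step 3: CEC = 24.1 cmol/kg

24.1


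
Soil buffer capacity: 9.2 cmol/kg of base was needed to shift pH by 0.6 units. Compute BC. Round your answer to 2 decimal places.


Step 1: BC = change in base / change in pH
Step 2: BC = 9.2 / 0.6
Step 3: BC = 15.33 cmol/(kg*pH unit)

15.33


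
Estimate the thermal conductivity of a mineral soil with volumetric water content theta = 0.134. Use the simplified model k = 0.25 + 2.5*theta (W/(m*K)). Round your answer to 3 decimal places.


Step 1: k = 0.25 + 2.5 * theta
Step 2: k = 0.25 + 2.5 * 0.134
Step 3: k = 0.25 + 0.335
Step 4: k = 0.585 W/(m*K)

0.585


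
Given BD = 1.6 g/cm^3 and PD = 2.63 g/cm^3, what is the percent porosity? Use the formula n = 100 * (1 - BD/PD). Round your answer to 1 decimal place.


Step 1: Formula: n = 100 * (1 - BD / PD)
Step 2: n = 100 * (1 - 1.6 / 2.63)
Step 3: n = 100 * (1 - 0.60837)
Step 4: n = 39.2%

39.2


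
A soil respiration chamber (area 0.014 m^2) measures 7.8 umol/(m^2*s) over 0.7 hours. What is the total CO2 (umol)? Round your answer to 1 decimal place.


Step 1: Convert time to seconds: 0.7 hr * 3600 = 2520.0 s
Step 2: Total = flux * area * time_s
Step 3: Total = 7.8 * 0.014 * 2520.0
Step 4: Total = 275.2 umol

275.2


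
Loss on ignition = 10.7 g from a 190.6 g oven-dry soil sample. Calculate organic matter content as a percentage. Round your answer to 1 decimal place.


Step 1: OM% = 100 * LOI / sample mass
Step 2: OM = 100 * 10.7 / 190.6
Step 3: OM = 5.6%

5.6


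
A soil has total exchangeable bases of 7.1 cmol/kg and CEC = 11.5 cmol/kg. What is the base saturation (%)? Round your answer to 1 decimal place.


Step 1: BS = 100 * (sum of bases) / CEC
Step 2: BS = 100 * 7.1 / 11.5
Step 3: BS = 61.7%

61.7


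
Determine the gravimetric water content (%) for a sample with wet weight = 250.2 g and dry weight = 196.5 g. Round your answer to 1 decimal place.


Step 1: Water mass = wet - dry = 250.2 - 196.5 = 53.7 g
Step 2: w = 100 * water mass / dry mass
Step 3: w = 100 * 53.7 / 196.5 = 27.3%

27.3


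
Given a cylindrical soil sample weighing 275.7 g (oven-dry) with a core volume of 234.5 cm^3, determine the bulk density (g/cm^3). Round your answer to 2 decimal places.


Step 1: Identify the formula: BD = dry mass / volume
Step 2: Substitute values: BD = 275.7 / 234.5
Step 3: BD = 1.18 g/cm^3

1.18


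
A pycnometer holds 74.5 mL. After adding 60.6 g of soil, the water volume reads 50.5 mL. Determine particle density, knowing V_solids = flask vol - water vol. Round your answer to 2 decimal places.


Step 1: Volume of solids = flask volume - water volume with soil
Step 2: V_solids = 74.5 - 50.5 = 24.0 mL
Step 3: Particle density = mass / V_solids = 60.6 / 24.0 = 2.53 g/cm^3

2.53
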